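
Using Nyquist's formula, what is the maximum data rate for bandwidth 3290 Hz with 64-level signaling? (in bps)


Rate = 2 * B * log2(M) = 2 * 3290 * 6.0 = 39480.0

39480.0 bps


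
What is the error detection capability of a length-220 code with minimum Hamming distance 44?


Detection capability = d_min - 1 = 44 - 1 = 43

43 errors


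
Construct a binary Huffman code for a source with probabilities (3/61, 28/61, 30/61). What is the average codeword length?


Huffman construction (repeatedly merge the two least-probable nodes; each merge adds 1 bit to every symbol beneath it): 3/61 + 28/61 = 31/61; 30/61 + 31/61 = 1. Resulting codeword lengths (in the order the probabilities were given): (2, 2, 1). L_avg = sum(p_i * l_i) = 3/61*2 + 28/61*2 + 30/61*1 = 92/61 = 1.5082

1.5082 bits


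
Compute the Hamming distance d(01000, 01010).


Count differing positions: . . . ^ . = 1 differences

1


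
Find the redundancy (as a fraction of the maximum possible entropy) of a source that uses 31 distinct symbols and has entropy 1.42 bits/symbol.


H_max = log2(K) = log2(31) = 4.9542 bits/symbol. Redundancy = 1 - H/H_max = 1 - 1.42/4.9542 = 1 - 0.2866 = 0.7134

0.7134


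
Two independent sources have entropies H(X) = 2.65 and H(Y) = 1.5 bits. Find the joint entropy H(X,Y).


For independent variables, H(X,Y) = H(X) + H(Y) = 2.65 + 1.5 = 4.15

4.15 bits


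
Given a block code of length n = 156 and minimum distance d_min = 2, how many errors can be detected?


Detection capability = d_min - 1 = 2 - 1 = 1

1 errors


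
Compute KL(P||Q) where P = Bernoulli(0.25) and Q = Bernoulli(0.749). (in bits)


KL = p*log2(p/q) + (1-p)*log2((1-p)/(1-q)) = 0.25*log2(0.25/0.749) + 0.75*log2(0.75/0.251) = 0.7886

0.7886 bits


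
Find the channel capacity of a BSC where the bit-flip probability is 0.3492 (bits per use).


H(p) = -p*log2(p) - (1-p)*log2(1-p) = -0.3492*log2(0.3492) - 0.6508*log2(0.6508) = 0.530042 + 0.403310 = 0.9334. C = 1 - H(p) = 1 - 0.9334 = 0.0666

0.0666 bits


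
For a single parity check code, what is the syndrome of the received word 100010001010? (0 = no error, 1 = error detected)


Syndrome = XOR of all bits = 1 XOR 0 XOR 0 XOR 0 XOR 1 XOR 0 XOR 0 XOR 0 XOR 1 XOR 0 XOR 1 XOR 0 = 0

0


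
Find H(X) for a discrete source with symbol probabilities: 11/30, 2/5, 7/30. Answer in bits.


H = -sum(p_i * log2(p_i)). Terms: -(11/30)*log2(11/30) = 0.530735; -(2/5)*log2(2/5) = 0.528771; -(7/30)*log2(7/30) = 0.489892. H = 0.530735 + 0.528771 + 0.489892 = 1.5494

1.5494 bits


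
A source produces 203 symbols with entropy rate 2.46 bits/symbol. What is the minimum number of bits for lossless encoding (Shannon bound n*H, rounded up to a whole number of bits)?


Minimum bits >= n * H = 203 * 2.46 = 499.38, rounded up to a whole number of bits = 500

500 bits


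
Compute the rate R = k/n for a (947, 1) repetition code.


Rate = k/n = 1/947

1/947


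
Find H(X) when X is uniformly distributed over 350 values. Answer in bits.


H = log2(n) = log2(350) = 8.4512

8.4512 bits


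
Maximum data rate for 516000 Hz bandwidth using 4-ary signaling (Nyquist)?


Rate = 2 * B * log2(M) = 2 * 516000 * 2.0 = 2064000.0

2064000.0 bps


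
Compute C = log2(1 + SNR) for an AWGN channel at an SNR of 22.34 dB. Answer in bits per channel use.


SNR_linear = 10^(22.34/10) = 171.3957; C = log2(1 + SNR_linear) = log2(1 + 171.3957) = 7.4296

7.4296 bits/channel use


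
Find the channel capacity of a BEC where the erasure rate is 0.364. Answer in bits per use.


C = 1 - epsilon = 1 - 0.364 = 0.636

0.636 bits


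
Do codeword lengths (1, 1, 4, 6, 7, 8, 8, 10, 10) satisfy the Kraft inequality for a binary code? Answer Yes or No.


Kraft sum = sum(2^(-l_i)) = 1.0957, need <= 1. Result: violated (a binary prefix-free code with these lengths cannot exist)

No


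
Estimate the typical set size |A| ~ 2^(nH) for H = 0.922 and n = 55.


log2|A_typical| = nH = 55 * 0.922 = 50.71, so |A_typical| ~ 2^50.71 = 1.842e+15

1.842e+15


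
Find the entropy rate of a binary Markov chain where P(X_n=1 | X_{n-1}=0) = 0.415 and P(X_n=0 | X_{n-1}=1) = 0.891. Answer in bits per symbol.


Stationary distribution: pi_0 = p10/(p01+p10) = 0.6822, pi_1 = 0.3178. Entropy rate H' = pi_0*H(p01) + pi_1*H(p10) = 0.6822*0.9791 + 0.3178*0.4969 = 0.8258

0.8258 bits/symbol


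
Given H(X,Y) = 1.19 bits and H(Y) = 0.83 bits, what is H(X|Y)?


H(X|Y) = H(X,Y) - H(Y) = 1.19 - 0.83 = 0.36

0.36 bits


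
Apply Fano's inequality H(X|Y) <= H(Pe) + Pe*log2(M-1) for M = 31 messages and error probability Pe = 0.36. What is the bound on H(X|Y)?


H(Pe) = -Pe*log2(Pe) - (1-Pe)*log2(1-Pe) = -0.36*log2(0.36) - 0.64*log2(0.64) = 0.530615 + 0.412068 = 0.9427. Pe*log2(M-1) = 0.36*log2(30) = 1.766481. Bound = H(Pe) + Pe*log2(M-1) = 0.530615 + 0.412068 + 1.766481 = 2.7092

2.7092 bits


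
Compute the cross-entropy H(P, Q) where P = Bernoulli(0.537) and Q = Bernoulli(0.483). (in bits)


H(P,Q) = -p*log2(q) - (1-p)*log2(1-q). -0.537*log2(0.483) = 0.563799; -0.463*log2(0.517) = 0.440667. H(P,Q) = 0.563799 + 0.440667 = 1.0045

1.0045 bits


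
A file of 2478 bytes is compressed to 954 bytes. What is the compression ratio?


Ratio = original / compressed = 2478 / 954 = 2.5975

2.5975


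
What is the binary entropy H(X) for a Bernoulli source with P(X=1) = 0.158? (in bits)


H = -p*log2(p) - (1-p)*log2(1-p). -0.158*log2(0.158) = 0.420597; -0.842*log2(0.842) = 0.208907. H = 0.420597 + 0.208907 = 0.6295

0.6295 bits


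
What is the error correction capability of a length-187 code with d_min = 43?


Correction capability = floor((d-1)/2) = floor((43-1)/2) = 21

21 errors


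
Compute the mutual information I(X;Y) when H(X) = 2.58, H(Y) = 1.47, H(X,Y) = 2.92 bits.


I(X;Y) = H(X) + H(Y) - H(X,Y) = 2.58 + 1.47 - 2.92 = 1.13

1.13 bits


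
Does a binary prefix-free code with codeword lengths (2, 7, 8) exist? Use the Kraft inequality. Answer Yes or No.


Kraft sum = sum(2^(-l_i)) = 0.2617, need <= 1. Result: satisfied (a binary prefix-free code with these lengths exists)

Yes


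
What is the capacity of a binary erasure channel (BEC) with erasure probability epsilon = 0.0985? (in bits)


C = 1 - epsilon = 1 - 0.0985 = 0.9015

0.9015 bits


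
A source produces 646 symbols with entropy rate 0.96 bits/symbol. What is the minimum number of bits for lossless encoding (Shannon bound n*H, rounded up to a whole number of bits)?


Minimum bits >= n * H = 646 * 0.96 = 620.16, rounded up to a whole number of bits = 621

621 bits


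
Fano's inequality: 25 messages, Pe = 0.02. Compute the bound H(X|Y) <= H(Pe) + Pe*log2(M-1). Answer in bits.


H(Pe) = -Pe*log2(Pe) - (1-Pe)*log2(1-Pe) = -0.02*log2(0.02) - 0.98*log2(0.98) = 0.112877 + 0.028563 = 0.1414. Pe*log2(M-1) = 0.02*log2(24) = 0.091699. Bound = H(Pe) + Pe*log2(M-1) = 0.112877 + 0.028563 + 0.091699 = 0.2331

0.2331 bits


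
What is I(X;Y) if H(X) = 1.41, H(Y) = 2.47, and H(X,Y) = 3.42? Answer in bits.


I(X;Y) = H(X) + H(Y) - H(X,Y) = 1.41 + 2.47 - 3.42 = 0.46

0.46 bits


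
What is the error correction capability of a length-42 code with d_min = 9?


Correction capability = floor((d-1)/2) = floor((9-1)/2) = 4

4 errors


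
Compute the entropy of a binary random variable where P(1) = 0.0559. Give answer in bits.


H = -p*log2(p) - (1-p)*log2(1-p). -0.0559*log2(0.0559) = 0.232600; -0.9441*log2(0.9441) = 0.078349. H = 0.232600 + 0.078349 = 0.3109

0.3109 bits


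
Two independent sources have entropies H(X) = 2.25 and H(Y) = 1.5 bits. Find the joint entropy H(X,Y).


For independent variables, H(X,Y) = H(X) + H(Y) = 2.25 + 1.5 = 3.75

3.75 bits


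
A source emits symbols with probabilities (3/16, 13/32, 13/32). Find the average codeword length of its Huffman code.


Huffman construction (repeatedly merge the two least-probable nodes; each merge adds 1 bit to every symbol beneath it): 3/16 + 13/32 = 19/32; 13/32 + 19/32 = 1. Resulting codeword lengths (in the order the probabilities were given): (2, 2, 1). L_avg = sum(p_i * l_i) = 3/16*2 + 13/32*2 + 13/32*1 = 51/32 = 1.5938

1.5938 bits


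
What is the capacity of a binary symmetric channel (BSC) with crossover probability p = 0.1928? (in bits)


H(p) = -p*log2(p) - (1-p)*log2(1-p) = -0.1928*log2(0.1928) - 0.8072*log2(0.8072) = 0.457866 + 0.249426 = 0.7073. C = 1 - H(p) = 1 - 0.7073 = 0.2927

0.2927 bits


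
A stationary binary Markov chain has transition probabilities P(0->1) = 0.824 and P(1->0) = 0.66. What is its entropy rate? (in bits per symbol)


Stationary distribution: pi_0 = p10/(p01+p10) = 0.4447, pi_1 = 0.5553. Entropy rate H' = pi_0*H(p01) + pi_1*H(p10) = 0.4447*0.6712 + 0.5553*0.9248 = 0.812

0.812 bits/symbol


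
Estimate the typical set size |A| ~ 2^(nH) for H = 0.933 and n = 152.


log2|A_typical| = nH = 152 * 0.933 = 141.816, so |A_typical| ~ 2^141.816 = 4.908e+42

4.908e+42


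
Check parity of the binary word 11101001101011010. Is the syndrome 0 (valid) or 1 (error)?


Syndrome = XOR of all bits = 1 XOR 1 XOR 1 XOR 0 XOR 1 XOR 0 XOR 0 XOR 1 XOR 1 XOR 0 XOR 1 XOR 0 XOR 1 XOR 1 XOR 0 XOR 1 XOR 0 = 0

0


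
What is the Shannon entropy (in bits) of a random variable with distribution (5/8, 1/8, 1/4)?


H = -sum(p_i * log2(p_i)). Terms: -(5/8)*log2(5/8) = 0.423795; -(1/8)*log2(1/8) = 0.375000; -(1/4)*log2(1/4) = 0.500000. H = 0.423795 + 0.375000 + 0.500000 = 1.2988

1.2988 bits


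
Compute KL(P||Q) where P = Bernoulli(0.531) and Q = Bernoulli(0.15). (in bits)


KL = p*log2(p/q) + (1-p)*log2((1-p)/(1-q)) = 0.531*log2(0.531/0.15) + 0.469*log2(0.469/0.85) = 0.5661

0.5661 bits


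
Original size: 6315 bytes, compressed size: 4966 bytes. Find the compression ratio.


Ratio = original / compressed = 6315 / 4966 = 1.2716

1.2716


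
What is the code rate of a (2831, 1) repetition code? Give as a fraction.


Rate = k/n = 1/2831

1/2831


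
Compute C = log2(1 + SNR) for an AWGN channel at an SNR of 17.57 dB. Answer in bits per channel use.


SNR_linear = 10^(17.57/10) = 57.1479; C = log2(1 + SNR_linear) = log2(1 + 57.1479) = 5.8617

5.8617 bits/channel use


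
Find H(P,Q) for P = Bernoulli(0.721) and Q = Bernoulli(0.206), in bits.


H(P,Q) = -p*log2(q) - (1-p)*log2(1-q). -0.721*log2(0.206) = 1.643364; -0.279*log2(0.794) = 0.092848. H(P,Q) = 1.643364 + 0.092848 = 1.7362

1.7362 bits


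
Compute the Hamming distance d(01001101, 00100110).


Count differing positions: . ^ ^ . ^ . ^ ^ = 5 differences

5


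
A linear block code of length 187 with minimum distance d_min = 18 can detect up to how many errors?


Detection capability = d_min - 1 = 18 - 1 = 17

17 errors


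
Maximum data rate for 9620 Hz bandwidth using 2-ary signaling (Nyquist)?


Rate = 2 * B * log2(M) = 2 * 9620 * 1.0 = 19240.0

19240.0 bps


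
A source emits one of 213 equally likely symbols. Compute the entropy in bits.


H = log2(n) = log2(213) = 7.7347

7.7347 bits


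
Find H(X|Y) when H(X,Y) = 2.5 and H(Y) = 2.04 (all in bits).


H(X|Y) = H(X,Y) - H(Y) = 2.5 - 2.04 = 0.46

0.46 bits


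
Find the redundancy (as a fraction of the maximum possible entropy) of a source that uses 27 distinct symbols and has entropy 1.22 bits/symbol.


H_max = log2(K) = log2(27) = 4.7549 bits/symbol. Redundancy = 1 - H/H_max = 1 - 1.22/4.7549 = 1 - 0.2566 = 0.7434

0.7434


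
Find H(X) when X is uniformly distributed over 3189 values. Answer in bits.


H = log2(n) = log2(3189) = 11.6389

11.6389 bits


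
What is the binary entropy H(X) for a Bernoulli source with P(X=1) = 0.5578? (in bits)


H = -p*log2(p) - (1-p)*log2(1-p). -0.5578*log2(0.5578) = 0.469768; -0.4422*log2(0.4422) = 0.520571. H = 0.469768 + 0.520571 = 0.9903

0.9903 bits


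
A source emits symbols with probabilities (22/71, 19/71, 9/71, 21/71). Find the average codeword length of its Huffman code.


Huffman construction (repeatedly merge the two least-probable nodes; each merge adds 1 bit to every symbol beneath it): 9/71 + 19/71 = 28/71; 21/71 + 22/71 = 43/71; 28/71 + 43/71 = 1. Resulting codeword lengths (in the order the probabilities were given): (2, 2, 2, 2). L_avg = sum(p_i * l_i) = 22/71*2 + 19/71*2 + 9/71*2 + 21/71*2 = 2

2.0 bits


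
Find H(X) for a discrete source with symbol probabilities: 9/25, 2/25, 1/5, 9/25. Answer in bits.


H = -sum(p_i * log2(p_i)). Terms: -(9/25)*log2(9/25) = 0.530615; -(2/25)*log2(2/25) = 0.291508; -(1/5)*log2(1/5) = 0.464386; -(9/25)*log2(9/25) = 0.530615. H = 0.530615 + 0.291508 + 0.464386 + 0.530615 = 1.8171

1.8171 bits


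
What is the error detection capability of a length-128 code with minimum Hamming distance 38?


Detection capability = d_min - 1 = 38 - 1 = 37

37 errors


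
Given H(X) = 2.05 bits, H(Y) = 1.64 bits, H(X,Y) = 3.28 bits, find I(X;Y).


I(X;Y) = H(X) + H(Y) - H(X,Y) = 2.05 + 1.64 - 3.28 = 0.41

0.41 bits


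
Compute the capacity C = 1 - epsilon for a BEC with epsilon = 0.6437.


C = 1 - epsilon = 1 - 0.6437 = 0.3563

0.3563 bits


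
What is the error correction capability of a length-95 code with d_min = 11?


Correction capability = floor((d-1)/2) = floor((11-1)/2) = 5

5 errors


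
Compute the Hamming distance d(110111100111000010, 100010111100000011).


Count differing positions: . ^ . ^ . ^ . ^ ^ . ^ ^ . . . . . ^ = 8 differences

8


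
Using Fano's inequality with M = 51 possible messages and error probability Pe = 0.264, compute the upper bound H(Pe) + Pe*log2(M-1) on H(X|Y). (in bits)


H(Pe) = -Pe*log2(Pe) - (1-Pe)*log2(1-Pe) = -0.264*log2(0.264) - 0.736*log2(0.736) = 0.507247 + 0.325476 = 0.8327. Pe*log2(M-1) = 0.264*log2(50) = 1.489978. Bound = H(Pe) + Pe*log2(M-1) = 0.507247 + 0.325476 + 1.489978 = 2.3227

2.3227 bits


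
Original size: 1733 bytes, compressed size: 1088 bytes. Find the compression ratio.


Ratio = original / compressed = 1733 / 1088 = 1.5928

1.5928


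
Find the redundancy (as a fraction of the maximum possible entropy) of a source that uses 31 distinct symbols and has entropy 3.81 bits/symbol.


H_max = log2(K) = log2(31) = 4.9542 bits/symbol. Redundancy = 1 - H/H_max = 1 - 3.81/4.9542 = 1 - 0.769 = 0.231

0.231


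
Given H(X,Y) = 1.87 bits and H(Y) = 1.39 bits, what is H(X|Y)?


H(X|Y) = H(X,Y) - H(Y) = 1.87 - 1.39 = 0.48

0.48 bits


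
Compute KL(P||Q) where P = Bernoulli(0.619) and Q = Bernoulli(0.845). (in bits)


KL = p*log2(p/q) + (1-p)*log2((1-p)/(1-q)) = 0.619*log2(0.619/0.845) + 0.381*log2(0.381/0.155) = 0.2164

0.2164 bits


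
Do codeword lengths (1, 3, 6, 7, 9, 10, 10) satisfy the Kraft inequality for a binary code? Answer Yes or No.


Kraft sum = sum(2^(-l_i)) = 0.6523, need <= 1. Result: satisfied (a binary prefix-free code with these lengths exists)

Yes


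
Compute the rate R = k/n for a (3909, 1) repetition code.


Rate = k/n = 1/3909

1/3909


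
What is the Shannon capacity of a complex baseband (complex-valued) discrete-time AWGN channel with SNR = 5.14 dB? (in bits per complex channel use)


SNR_linear = 10^(5.14/10) = 3.2659; C = log2(1 + SNR_linear) = log2(1 + 3.2659) = 2.0928

2.0928 bits/channel use


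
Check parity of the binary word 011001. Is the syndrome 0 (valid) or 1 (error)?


Syndrome = XOR of all bits = 0 XOR 1 XOR 1 XOR 0 XOR 0 XOR 1 = 1

1


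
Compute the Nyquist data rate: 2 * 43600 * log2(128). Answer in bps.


Rate = 2 * B * log2(M) = 2 * 43600 * 7.0 = 610400.0

610400.0 bps


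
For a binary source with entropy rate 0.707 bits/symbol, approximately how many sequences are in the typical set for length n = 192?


log2|A_typical| = nH = 192 * 0.707 = 135.744, so |A_typical| ~ 2^135.744 = 7.295e+40

7.295e+40


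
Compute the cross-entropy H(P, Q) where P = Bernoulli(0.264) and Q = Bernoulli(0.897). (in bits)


H(P,Q) = -p*log2(q) - (1-p)*log2(1-q). -0.264*log2(0.897) = 0.041401; -0.736*log2(0.103) = 2.413553. H(P,Q) = 0.041401 + 2.413553 = 2.455

2.455 bits


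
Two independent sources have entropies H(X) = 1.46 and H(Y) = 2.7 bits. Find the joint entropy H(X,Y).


For independent variables, H(X,Y) = H(X) + H(Y) = 1.46 + 2.7 = 4.16

4.16 bits


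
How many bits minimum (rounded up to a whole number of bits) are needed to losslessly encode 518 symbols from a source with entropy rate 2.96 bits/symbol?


Minimum bits >= n * H = 518 * 2.96 = 1533.28, rounded up to a whole number of bits = 1534

1534 bits


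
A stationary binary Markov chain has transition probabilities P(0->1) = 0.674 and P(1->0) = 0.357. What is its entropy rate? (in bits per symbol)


Stationary distribution: pi_0 = p10/(p01+p10) = 0.3463, pi_1 = 0.6537. Entropy rate H' = pi_0*H(p01) + pi_1*H(p10) = 0.3463*0.9108 + 0.6537*0.9402 = 0.93

0.93 bits/symbol


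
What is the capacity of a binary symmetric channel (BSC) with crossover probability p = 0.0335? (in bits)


H(p) = -p*log2(p) - (1-p)*log2(1-p) = -0.0335*log2(0.0335) - 0.9665*log2(0.9665) = 0.164140 + 0.047512 = 0.2117. C = 1 - H(p) = 1 - 0.2117 = 0.7883

0.7883 bits


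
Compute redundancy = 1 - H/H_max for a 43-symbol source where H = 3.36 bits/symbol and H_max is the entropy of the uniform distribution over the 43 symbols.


H_max = log2(K) = log2(43) = 5.4263 bits/symbol. Redundancy = 1 - H/H_max = 1 - 3.36/5.4263 = 1 - 0.6192 = 0.3808

0.3808


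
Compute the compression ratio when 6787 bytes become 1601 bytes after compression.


Ratio = original / compressed = 6787 / 1601 = 4.2392

4.2392


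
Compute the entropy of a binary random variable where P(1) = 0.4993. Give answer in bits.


H = -p*log2(p) - (1-p)*log2(1-p). -0.4993*log2(0.4993) = 0.500309; -0.5007*log2(0.5007) = 0.499689. H = 0.500309 + 0.499689 = 1.0

1.0 bits


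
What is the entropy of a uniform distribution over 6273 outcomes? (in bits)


H = log2(n) = log2(6273) = 12.6149

12.6149 bits


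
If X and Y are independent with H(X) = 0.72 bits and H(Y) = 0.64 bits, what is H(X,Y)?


For independent variables, H(X,Y) = H(X) + H(Y) = 0.72 + 0.64 = 1.36

1.36 bits


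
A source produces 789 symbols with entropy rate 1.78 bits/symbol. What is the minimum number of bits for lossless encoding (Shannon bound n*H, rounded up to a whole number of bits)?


Minimum bits >= n * H = 789 * 1.78 = 1404.42, rounded up to a whole number of bits = 1405

1405 bits


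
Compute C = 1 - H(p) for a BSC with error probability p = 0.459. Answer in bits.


H(p) = -p*log2(p) - (1-p)*log2(1-p) = -0.459*log2(0.459) - 0.541*log2(0.541) = 0.515656 + 0.479488 = 0.9951. C = 1 - H(p) = 1 - 0.9951 = 0.0049

0.0049 bits


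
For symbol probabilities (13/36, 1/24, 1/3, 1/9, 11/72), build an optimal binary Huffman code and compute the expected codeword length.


Huffman construction (repeatedly merge the two least-probable nodes; each merge adds 1 bit to every symbol beneath it): 1/24 + 1/9 = 11/72; 11/72 + 11/72 = 11/36; 11/36 + 1/3 = 23/36; 13/36 + 23/36 = 1. Resulting codeword lengths (in the order the probabilities were given): (1, 4, 2, 4, 3). L_avg = sum(p_i * l_i) = 13/36*1 + 1/24*4 + 1/3*2 + 1/9*4 + 11/72*3 = 151/72 = 2.0972

2.0972 bits


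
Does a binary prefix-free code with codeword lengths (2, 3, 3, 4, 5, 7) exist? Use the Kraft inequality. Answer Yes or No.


Kraft sum = sum(2^(-l_i)) = 0.6016, need <= 1. Result: satisfied (a binary prefix-free code with these lengths exists)

Yes


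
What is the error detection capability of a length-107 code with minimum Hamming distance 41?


Detection capability = d_min - 1 = 41 - 1 = 40

40 errors


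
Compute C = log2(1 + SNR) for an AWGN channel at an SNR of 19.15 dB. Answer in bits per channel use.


SNR_linear = 10^(19.15/10) = 82.2243; C = log2(1 + SNR_linear) = log2(1 + 82.2243) = 6.3789

6.3789 bits/channel use


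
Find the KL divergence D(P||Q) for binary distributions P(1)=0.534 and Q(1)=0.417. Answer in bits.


KL = p*log2(p/q) + (1-p)*log2((1-p)/(1-q)) = 0.534*log2(0.534/0.417) + 0.466*log2(0.466/0.583) = 0.0399

0.0399 bits


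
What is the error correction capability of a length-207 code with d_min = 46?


Correction capability = floor((d-1)/2) = floor((46-1)/2) = 22

22 errors


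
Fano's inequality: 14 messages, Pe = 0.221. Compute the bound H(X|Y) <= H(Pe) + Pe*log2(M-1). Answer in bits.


H(Pe) = -Pe*log2(Pe) - (1-Pe)*log2(1-Pe) = -0.221*log2(0.221) - 0.779*log2(0.779) = 0.481312 + 0.280677 = 0.762. Pe*log2(M-1) = 0.221*log2(13) = 0.817797. Bound = H(Pe) + Pe*log2(M-1) = 0.481312 + 0.280677 + 0.817797 = 1.5798

1.5798 bits


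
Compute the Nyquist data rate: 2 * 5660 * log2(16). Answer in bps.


Rate = 2 * B * log2(M) = 2 * 5660 * 4.0 = 45280.0

45280.0 bps


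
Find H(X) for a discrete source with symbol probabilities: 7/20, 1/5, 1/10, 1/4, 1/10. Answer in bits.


H = -sum(p_i * log2(p_i)). Terms: -(7/20)*log2(7/20) = 0.530101; -(1/5)*log2(1/5) = 0.464386; -(1/10)*log2(1/10) = 0.332193; -(1/4)*log2(1/4) = 0.500000; -(1/10)*log2(1/10) = 0.332193. H = 0.530101 + 0.464386 + 0.332193 + 0.500000 + 0.332193 = 2.1589

2.1589 bits


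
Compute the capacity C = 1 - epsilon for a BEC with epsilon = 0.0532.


C = 1 - epsilon = 1 - 0.0532 = 0.9468

0.9468 bits


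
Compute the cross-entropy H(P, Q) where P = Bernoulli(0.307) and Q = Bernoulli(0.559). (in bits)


H(P,Q) = -p*log2(q) - (1-p)*log2(1-q). -0.307*log2(0.559) = 0.257598; -0.693*log2(0.441) = 0.818537. H(P,Q) = 0.257598 + 0.818537 = 1.0761

1.0761 bits


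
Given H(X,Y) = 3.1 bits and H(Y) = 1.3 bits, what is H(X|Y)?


H(X|Y) = H(X,Y) - H(Y) = 3.1 - 1.3 = 1.8

1.8 bits


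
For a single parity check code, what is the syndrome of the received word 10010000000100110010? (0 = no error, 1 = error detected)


Syndrome = XOR of all bits = 1 XOR 0 XOR 0 XOR 1 XOR 0 XOR 0 XOR 0 XOR 0 XOR 0 XOR 0 XOR 0 XOR 1 XOR 0 XOR 0 XOR 1 XOR 1 XOR 0 XOR 0 XOR 1 XOR 0 = 0

0


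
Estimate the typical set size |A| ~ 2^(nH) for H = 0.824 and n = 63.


log2|A_typical| = nH = 63 * 0.824 = 51.912, so |A_typical| ~ 2^51.912 = 4.237e+15

4.237e+15


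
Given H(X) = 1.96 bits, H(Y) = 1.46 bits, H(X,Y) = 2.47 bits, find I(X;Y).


I(X;Y) = H(X) + H(Y) - H(X,Y) = 1.96 + 1.46 - 2.47 = 0.95

0.95 bits


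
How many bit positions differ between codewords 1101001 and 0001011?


Count differing positions: ^ ^ . . . ^ . = 3 differences

3


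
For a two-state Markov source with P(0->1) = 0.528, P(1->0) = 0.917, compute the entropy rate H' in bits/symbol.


Stationary distribution: pi_0 = p10/(p01+p10) = 0.6346, pi_1 = 0.3654. Entropy rate H' = pi_0*H(p01) + pi_1*H(p10) = 0.6346*0.9977 + 0.3654*0.4127 = 0.784

0.784 bits/symbol


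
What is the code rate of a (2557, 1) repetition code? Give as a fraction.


Rate = k/n = 1/2557

1/2557


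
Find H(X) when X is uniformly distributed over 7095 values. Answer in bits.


H = log2(n) = log2(7095) = 12.7926

12.7926 bits


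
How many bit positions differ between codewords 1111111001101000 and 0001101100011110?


Count differing positions: ^ ^ ^ . . ^ . ^ . ^ ^ ^ . ^ ^ . = 10 differences

10


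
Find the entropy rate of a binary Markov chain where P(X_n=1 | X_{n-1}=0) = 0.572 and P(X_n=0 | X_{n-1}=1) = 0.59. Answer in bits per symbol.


Stationary distribution: pi_0 = p10/(p01+p10) = 0.5077, pi_1 = 0.4923. Entropy rate H' = pi_0*H(p01) + pi_1*H(p10) = 0.5077*0.985 + 0.4923*0.9765 = 0.9808

0.9808 bits/symbol


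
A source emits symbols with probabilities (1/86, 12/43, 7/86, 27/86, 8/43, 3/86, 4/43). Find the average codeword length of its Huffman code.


Huffman construction (repeatedly merge the two least-probable nodes; each merge adds 1 bit to every symbol beneath it): 1/86 + 3/86 = 2/43; 2/43 + 7/86 = 11/86; 4/43 + 11/86 = 19/86; 8/43 + 19/86 = 35/86; 12/43 + 27/86 = 51/86; 35/86 + 51/86 = 1. Resulting codeword lengths (in the order the probabilities were given): (5, 2, 4, 2, 2, 5, 3). L_avg = sum(p_i * l_i) = 1/86*5 + 12/43*2 + 7/86*4 + 27/86*2 + 8/43*2 + 3/86*5 + 4/43*3 = 103/43 = 2.3953

2.3953 bits


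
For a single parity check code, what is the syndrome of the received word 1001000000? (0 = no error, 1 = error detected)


Syndrome = XOR of all bits = 1 XOR 0 XOR 0 XOR 1 XOR 0 XOR 0 XOR 0 XOR 0 XOR 0 XOR 0 = 0

0


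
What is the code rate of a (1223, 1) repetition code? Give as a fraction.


Rate = k/n = 1/1223

1/1223


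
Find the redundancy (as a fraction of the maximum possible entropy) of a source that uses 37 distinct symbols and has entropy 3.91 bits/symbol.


H_max = log2(K) = log2(37) = 5.2095 bits/symbol. Redundancy = 1 - H/H_max = 1 - 3.91/5.2095 = 1 - 0.7506 = 0.2494

0.2494


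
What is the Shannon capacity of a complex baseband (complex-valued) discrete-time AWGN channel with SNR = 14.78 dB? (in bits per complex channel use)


SNR_linear = 10^(14.78/10) = 30.0608; C = log2(1 + SNR_linear) = log2(1 + 30.0608) = 4.957

4.957 bits/channel use


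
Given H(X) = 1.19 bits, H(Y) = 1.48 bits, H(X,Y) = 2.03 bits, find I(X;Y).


I(X;Y) = H(X) + H(Y) - H(X,Y) = 1.19 + 1.48 - 2.03 = 0.64

0.64 bits


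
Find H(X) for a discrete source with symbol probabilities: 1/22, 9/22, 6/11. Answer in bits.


H = -sum(p_i * log2(p_i)). Terms: -(1/22)*log2(1/22) = 0.202701; -(9/22)*log2(9/22) = 0.527525; -(6/11)*log2(6/11) = 0.476983. H = 0.202701 + 0.527525 + 0.476983 = 1.2072

1.2072 bits


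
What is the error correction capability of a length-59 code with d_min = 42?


Correction capability = floor((d-1)/2) = floor((42-1)/2) = 20

20 errors


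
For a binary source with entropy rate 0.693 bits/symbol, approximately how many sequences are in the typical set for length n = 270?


log2|A_typical| = nH = 270 * 0.693 = 187.11, so |A_typical| ~ 2^187.11 = 2.117e+56

2.117e+56


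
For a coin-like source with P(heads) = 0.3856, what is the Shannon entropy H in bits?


H = -p*log2(p) - (1-p)*log2(1-p). -0.3856*log2(0.3856) = 0.530132; -0.6144*log2(0.6144) = 0.431770. H = 0.530132 + 0.431770 = 0.9619

0.9619 bits


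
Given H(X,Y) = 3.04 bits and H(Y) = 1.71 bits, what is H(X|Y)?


H(X|Y) = H(X,Y) - H(Y) = 3.04 - 1.71 = 1.33

1.33 bits


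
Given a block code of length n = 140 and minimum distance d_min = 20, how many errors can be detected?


Detection capability = d_min - 1 = 20 - 1 = 19

19 errors


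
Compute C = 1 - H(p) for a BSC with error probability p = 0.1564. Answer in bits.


H(p) = -p*log2(p) - (1-p)*log2(1-p) = -0.1564*log2(0.1564) - 0.8436*log2(0.8436) = 0.418634 + 0.206993 = 0.6256. C = 1 - H(p) = 1 - 0.6256 = 0.3744

0.3744 bits


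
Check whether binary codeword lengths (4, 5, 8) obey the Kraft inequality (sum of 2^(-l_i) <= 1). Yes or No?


Kraft sum = sum(2^(-l_i)) = 0.0977, need <= 1. Result: satisfied (a binary prefix-free code with these lengths exists)

Yes


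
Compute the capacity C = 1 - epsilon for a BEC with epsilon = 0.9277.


C = 1 - epsilon = 1 - 0.9277 = 0.0723

0.0723 bits


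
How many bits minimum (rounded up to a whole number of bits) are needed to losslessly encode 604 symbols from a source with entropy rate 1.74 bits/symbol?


Minimum bits >= n * H = 604 * 1.74 = 1050.96, rounded up to a whole number of bits = 1051

1051 bits


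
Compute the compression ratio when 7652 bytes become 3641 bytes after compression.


Ratio = original / compressed = 7652 / 3641 = 2.1016

2.1016


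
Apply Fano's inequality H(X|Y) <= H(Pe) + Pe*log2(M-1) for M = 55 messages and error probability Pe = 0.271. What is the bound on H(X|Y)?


H(Pe) = -Pe*log2(Pe) - (1-Pe)*log2(1-Pe) = -0.271*log2(0.271) - 0.729*log2(0.729) = 0.510465 + 0.332431 = 0.8429. Pe*log2(M-1) = 0.271*log2(54) = 1.559575. Bound = H(Pe) + Pe*log2(M-1) = 0.510465 + 0.332431 + 1.559575 = 2.4025

2.4025 bits


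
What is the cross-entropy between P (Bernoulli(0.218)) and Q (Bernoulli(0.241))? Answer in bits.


H(P,Q) = -p*log2(q) - (1-p)*log2(1-q). -0.218*log2(0.241) = 0.447531; -0.782*log2(0.759) = 0.311102. H(P,Q) = 0.447531 + 0.311102 = 0.7586

0.7586 bits


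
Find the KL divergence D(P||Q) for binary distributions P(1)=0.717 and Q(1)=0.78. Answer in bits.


KL = p*log2(p/q) + (1-p)*log2((1-p)/(1-q)) = 0.717*log2(0.717/0.78) + 0.283*log2(0.283/0.22) = 0.0157

0.0157 bits


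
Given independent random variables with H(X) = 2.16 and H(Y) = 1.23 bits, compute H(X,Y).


For independent variables, H(X,Y) = H(X) + H(Y) = 2.16 + 1.23 = 3.39

3.39 bits


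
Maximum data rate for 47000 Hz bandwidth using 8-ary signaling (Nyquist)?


Rate = 2 * B * log2(M) = 2 * 47000 * 3.0 = 282000.0

282000.0 bps


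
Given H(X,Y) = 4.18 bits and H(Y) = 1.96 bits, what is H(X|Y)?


H(X|Y) = H(X,Y) - H(Y) = 4.18 - 1.96 = 2.22

2.22 bits


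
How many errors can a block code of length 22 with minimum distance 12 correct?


Correction capability = floor((d-1)/2) = floor((12-1)/2) = 5

5 errors


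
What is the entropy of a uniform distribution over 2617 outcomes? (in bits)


H = log2(n) = log2(2617) = 11.3537

11.3537 bits


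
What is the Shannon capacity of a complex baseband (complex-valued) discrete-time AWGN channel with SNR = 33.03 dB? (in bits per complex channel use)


SNR_linear = 10^(33.03/10) = 2009.0928; C = log2(1 + SNR_linear) = log2(1 + 2009.0928) = 10.973

10.973 bits/channel use


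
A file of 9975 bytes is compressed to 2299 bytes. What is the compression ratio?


Ratio = original / compressed = 9975 / 2299 = 4.3388

4.3388


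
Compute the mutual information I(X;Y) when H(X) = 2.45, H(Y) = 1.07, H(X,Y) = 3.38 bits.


I(X;Y) = H(X) + H(Y) - H(X,Y) = 2.45 + 1.07 - 3.38 = 0.14

0.14 bits


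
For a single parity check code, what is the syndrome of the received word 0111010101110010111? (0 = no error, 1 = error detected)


Syndrome = XOR of all bits = 0 XOR 1 XOR 1 XOR 1 XOR 0 XOR 1 XOR 0 XOR 1 XOR 0 XOR 1 XOR 1 XOR 1 XOR 0 XOR 0 XOR 1 XOR 0 XOR 1 XOR 1 XOR 1 = 0

0


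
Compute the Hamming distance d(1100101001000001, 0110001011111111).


Count differing positions: ^ . ^ . ^ . . . ^ . ^ ^ ^ ^ ^ . = 9 differences

9


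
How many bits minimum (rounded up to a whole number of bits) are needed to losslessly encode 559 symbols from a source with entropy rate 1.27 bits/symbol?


Minimum bits >= n * H = 559 * 1.27 = 709.93, rounded up to a whole number of bits = 710

710 bits


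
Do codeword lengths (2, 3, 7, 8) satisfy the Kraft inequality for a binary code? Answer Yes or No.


Kraft sum = sum(2^(-l_i)) = 0.3867, need <= 1. Result: satisfied (a binary prefix-free code with these lengths exists)

Yes


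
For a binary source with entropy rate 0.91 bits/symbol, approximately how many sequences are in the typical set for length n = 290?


log2|A_typical| = nH = 290 * 0.91 = 263.9, so |A_typical| ~ 2^263.9 = 2.766e+79

2.766e+79


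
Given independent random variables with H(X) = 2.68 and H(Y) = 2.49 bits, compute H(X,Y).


For independent variables, H(X,Y) = H(X) + H(Y) = 2.68 + 2.49 = 5.17

5.17 bits


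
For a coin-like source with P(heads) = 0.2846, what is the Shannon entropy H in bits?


H = -p*log2(p) - (1-p)*log2(1-p). -0.2846*log2(0.2846) = 0.515978; -0.7154*log2(0.7154) = 0.345666. H = 0.515978 + 0.345666 = 0.8616

0.8616 bits


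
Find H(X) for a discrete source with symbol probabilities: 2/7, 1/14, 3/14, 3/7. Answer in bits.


H = -sum(p_i * log2(p_i)). Terms: -(2/7)*log2(2/7) = 0.516387; -(1/14)*log2(1/14) = 0.271954; -(3/14)*log2(3/14) = 0.476227; -(3/7)*log2(3/7) = 0.523882. H = 0.516387 + 0.271954 + 0.476227 + 0.523882 = 1.7885

1.7885 bits


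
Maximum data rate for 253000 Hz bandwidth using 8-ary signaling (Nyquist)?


Rate = 2 * B * log2(M) = 2 * 253000 * 3.0 = 1518000.0

1518000.0 bps


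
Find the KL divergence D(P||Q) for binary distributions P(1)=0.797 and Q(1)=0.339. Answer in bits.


KL = p*log2(p/q) + (1-p)*log2((1-p)/(1-q)) = 0.797*log2(0.797/0.339) + 0.203*log2(0.203/0.661) = 0.6372

0.6372 bits


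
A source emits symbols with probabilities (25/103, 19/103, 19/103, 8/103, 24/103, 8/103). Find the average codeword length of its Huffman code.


Huffman construction (repeatedly merge the two least-probable nodes; each merge adds 1 bit to every symbol beneath it): 8/103 + 8/103 = 16/103; 16/103 + 19/103 = 35/103; 19/103 + 24/103 = 43/103; 25/103 + 35/103 = 60/103; 43/103 + 60/103 = 1. Resulting codeword lengths (in the order the probabilities were given): (2, 3, 2, 4, 2, 4). L_avg = sum(p_i * l_i) = 25/103*2 + 19/103*3 + 19/103*2 + 8/103*4 + 24/103*2 + 8/103*4 = 257/103 = 2.4951

2.4951 bits


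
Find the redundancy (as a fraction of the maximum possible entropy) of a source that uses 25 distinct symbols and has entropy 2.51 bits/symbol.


H_max = log2(K) = log2(25) = 4.6439 bits/symbol. Redundancy = 1 - H/H_max = 1 - 2.51/4.6439 = 1 - 0.5405 = 0.4595

0.4595


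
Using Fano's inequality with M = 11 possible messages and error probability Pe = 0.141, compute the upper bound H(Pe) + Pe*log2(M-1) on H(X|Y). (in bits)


H(Pe) = -Pe*log2(Pe) - (1-Pe)*log2(1-Pe) = -0.141*log2(0.141) - 0.859*log2(0.859) = 0.398499 + 0.188353 = 0.5869. Pe*log2(M-1) = 0.141*log2(10) = 0.468392. Bound = H(Pe) + Pe*log2(M-1) = 0.398499 + 0.188353 + 0.468392 = 1.0552

1.0552 bits


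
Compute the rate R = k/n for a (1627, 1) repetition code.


Rate = k/n = 1/1627

1/1627


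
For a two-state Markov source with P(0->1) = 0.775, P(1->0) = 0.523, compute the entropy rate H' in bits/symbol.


Stationary distribution: pi_0 = p10/(p01+p10) = 0.4029, pi_1 = 0.5971. Entropy rate H' = pi_0*H(p01) + pi_1*H(p10) = 0.4029*0.7692 + 0.5971*0.9985 = 0.9061

0.9061 bits/symbol


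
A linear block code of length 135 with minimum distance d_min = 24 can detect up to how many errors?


Detection capability = d_min - 1 = 24 - 1 = 23

23 errors


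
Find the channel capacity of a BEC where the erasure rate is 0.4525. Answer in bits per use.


C = 1 - epsilon = 1 - 0.4525 = 0.5475

0.5475 bits


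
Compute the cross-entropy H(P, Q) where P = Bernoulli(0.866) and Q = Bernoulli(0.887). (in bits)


H(P,Q) = -p*log2(q) - (1-p)*log2(1-q). -0.866*log2(0.887) = 0.149813; -0.134*log2(0.113) = 0.421511. H(P,Q) = 0.149813 + 0.421511 = 0.5713

0.5713 bits


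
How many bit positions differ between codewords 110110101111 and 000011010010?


Count differing positions: ^ ^ . ^ . ^ ^ ^ ^ ^ . ^ = 9 differences

9


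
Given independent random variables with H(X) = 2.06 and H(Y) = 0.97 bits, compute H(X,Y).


For independent variables, H(X,Y) = H(X) + H(Y) = 2.06 + 0.97 = 3.03

3.03 bits


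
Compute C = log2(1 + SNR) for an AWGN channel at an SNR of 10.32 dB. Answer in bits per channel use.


SNR_linear = 10^(10.32/10) = 10.7647; C = log2(1 + SNR_linear) = log2(1 + 10.7647) = 3.5564

3.5564 bits/channel use


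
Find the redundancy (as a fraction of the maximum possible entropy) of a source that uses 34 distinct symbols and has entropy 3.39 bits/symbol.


H_max = log2(K) = log2(34) = 5.0875 bits/symbol. Redundancy = 1 - H/H_max = 1 - 3.39/5.0875 = 1 - 0.6663 = 0.3337

0.3337


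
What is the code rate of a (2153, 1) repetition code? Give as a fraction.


Rate = k/n = 1/2153

1/2153


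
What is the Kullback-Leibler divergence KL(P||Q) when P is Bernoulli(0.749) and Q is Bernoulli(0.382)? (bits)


KL = p*log2(p/q) + (1-p)*log2((1-p)/(1-q)) = 0.749*log2(0.749/0.382) + 0.251*log2(0.251/0.618) = 0.4013

0.4013 bits


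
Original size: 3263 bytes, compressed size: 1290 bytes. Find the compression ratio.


Ratio = original / compressed = 3263 / 1290 = 2.5295

2.5295


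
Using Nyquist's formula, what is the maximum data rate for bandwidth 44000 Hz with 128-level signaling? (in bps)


Rate = 2 * B * log2(M) = 2 * 44000 * 7.0 = 616000.0

616000.0 bps


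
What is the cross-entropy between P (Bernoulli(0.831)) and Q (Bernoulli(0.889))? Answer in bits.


H(P,Q) = -p*log2(q) - (1-p)*log2(1-q). -0.831*log2(0.889) = 0.141058; -0.169*log2(0.111) = 0.535961. H(P,Q) = 0.141058 + 0.535961 = 0.677

0.677 bits


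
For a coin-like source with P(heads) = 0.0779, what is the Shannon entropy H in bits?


H = -p*log2(p) - (1-p)*log2(1-p). -0.0779*log2(0.0779) = 0.286846; -0.9221*log2(0.9221) = 0.107890. H = 0.286846 + 0.107890 = 0.3947

0.3947 bits


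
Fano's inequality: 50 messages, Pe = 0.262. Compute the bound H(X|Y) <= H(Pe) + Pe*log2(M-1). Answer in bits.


H(Pe) = -Pe*log2(Pe) - (1-Pe)*log2(1-Pe) = -0.262*log2(0.262) - 0.738*log2(0.738) = 0.506279 + 0.323471 = 0.8297. Pe*log2(M-1) = 0.262*log2(49) = 1.471054. Bound = H(Pe) + Pe*log2(M-1) = 0.506279 + 0.323471 + 1.471054 = 2.3008

2.3008 bits


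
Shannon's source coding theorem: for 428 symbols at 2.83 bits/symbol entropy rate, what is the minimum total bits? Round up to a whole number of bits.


Minimum bits >= n * H = 428 * 2.83 = 1211.24, rounded up to a whole number of bits = 1212

1212 bits


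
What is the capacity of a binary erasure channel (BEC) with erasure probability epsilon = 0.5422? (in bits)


C = 1 - epsilon = 1 - 0.5422 = 0.4578

0.4578 bits


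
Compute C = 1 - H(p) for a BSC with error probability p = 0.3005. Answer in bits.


H(p) = -p*log2(p) - (1-p)*log2(1-p) = -0.3005*log2(0.3005) - 0.6995*log2(0.6995) = 0.521236 + 0.360665 = 0.8819. C = 1 - H(p) = 1 - 0.8819 = 0.1181

0.1181 bits


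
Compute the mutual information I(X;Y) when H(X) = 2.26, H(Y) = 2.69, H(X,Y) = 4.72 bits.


I(X;Y) = H(X) + H(Y) - H(X,Y) = 2.26 + 2.69 - 4.72 = 0.23

0.23 bits


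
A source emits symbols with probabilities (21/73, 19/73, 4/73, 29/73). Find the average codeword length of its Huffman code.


Huffman construction (repeatedly merge the two least-probable nodes; each merge adds 1 bit to every symbol beneath it): 4/73 + 19/73 = 23/73; 21/73 + 23/73 = 44/73; 29/73 + 44/73 = 1. Resulting codeword lengths (in the order the probabilities were given): (2, 3, 3, 1). L_avg = sum(p_i * l_i) = 21/73*2 + 19/73*3 + 4/73*3 + 29/73*1 = 140/73 = 1.9178

1.9178 bits


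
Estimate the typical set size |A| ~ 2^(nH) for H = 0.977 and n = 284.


log2|A_typical| = nH = 284 * 0.977 = 277.468, so |A_typical| ~ 2^277.468 = 3.359e+83

3.359e+83


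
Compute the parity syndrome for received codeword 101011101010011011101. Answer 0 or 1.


Syndrome = XOR of all bits = 1 XOR 0 XOR 1 XOR 0 XOR 1 XOR 1 XOR 1 XOR 0 XOR 1 XOR 0 XOR 1 XOR 0 XOR 0 XOR 1 XOR 1 XOR 0 XOR 1 XOR 1 XOR 1 XOR 0 XOR 1 = 1

1


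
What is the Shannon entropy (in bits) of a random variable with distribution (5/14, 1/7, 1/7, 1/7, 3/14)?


H = -sum(p_i * log2(p_i)). Terms: -(5/14)*log2(5/14) = 0.530510; -(1/7)*log2(1/7) = 0.401051; -(1/7)*log2(1/7) = 0.401051; -(1/7)*log2(1/7) = 0.401051; -(3/14)*log2(3/14) = 0.476227. H = 0.530510 + 0.401051 + 0.401051 + 0.401051 + 0.476227 = 2.2099

2.2099 bits


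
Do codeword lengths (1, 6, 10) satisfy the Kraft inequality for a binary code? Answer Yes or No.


Kraft sum = sum(2^(-l_i)) = 0.5166, need <= 1. Result: satisfied (a binary prefix-free code with these lengths exists)

Yes


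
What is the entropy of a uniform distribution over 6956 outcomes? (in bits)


H = log2(n) = log2(6956) = 12.764

12.764 bits


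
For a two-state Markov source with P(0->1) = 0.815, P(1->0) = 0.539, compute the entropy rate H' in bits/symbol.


Stationary distribution: pi_0 = p10/(p01+p10) = 0.3981, pi_1 = 0.6019. Entropy rate H' = pi_0*H(p01) + pi_1*H(p10) = 0.3981*0.6909 + 0.6019*0.9956 = 0.8743

0.8743 bits/symbol


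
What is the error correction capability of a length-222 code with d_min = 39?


Correction capability = floor((d-1)/2) = floor((39-1)/2) = 19

19 errors
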